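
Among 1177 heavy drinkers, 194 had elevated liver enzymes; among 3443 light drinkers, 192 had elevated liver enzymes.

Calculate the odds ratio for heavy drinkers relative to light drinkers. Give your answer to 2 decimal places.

odds, heavy drinkers = 194/983 = 0.1974
odds, light drinkers = 192/3251 = 0.0591
OR = 0.1974 / 0.0591 = 3.34

OR = 3.34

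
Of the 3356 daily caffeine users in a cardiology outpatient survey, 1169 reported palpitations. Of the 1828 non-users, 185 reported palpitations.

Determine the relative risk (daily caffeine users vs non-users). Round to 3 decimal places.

3.442

risk, daily caffeine users = 1169/3356 = 0.3483
risk, non-users = 185/1828 = 0.1012
RR = 0.3483 / 0.1012 = 3.442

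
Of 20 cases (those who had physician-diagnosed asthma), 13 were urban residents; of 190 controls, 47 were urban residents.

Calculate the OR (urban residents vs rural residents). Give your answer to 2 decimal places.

OR = (13 × 143) / (47 × 7) = 1859/329 ≈ 5.65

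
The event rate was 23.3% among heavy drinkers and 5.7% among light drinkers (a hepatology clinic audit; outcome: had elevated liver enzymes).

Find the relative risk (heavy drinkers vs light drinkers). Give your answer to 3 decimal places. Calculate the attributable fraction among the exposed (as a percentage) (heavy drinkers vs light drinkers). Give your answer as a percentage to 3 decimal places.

RR = 4.088; AR% = 75.536%

RR = 0.2330 / 0.0570 = 4.088
AR% = (0.2330 − 0.0570) / 0.2330 = 0.7554 → 75.536%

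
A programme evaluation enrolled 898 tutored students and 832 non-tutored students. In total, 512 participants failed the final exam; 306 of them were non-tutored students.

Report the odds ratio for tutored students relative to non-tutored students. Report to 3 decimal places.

tutored students with the outcome: 512 − 306 = 206
tutored students without the outcome: 898 − 206 = 692
non-tutored students without the outcome: 832 − 306 = 526
OR = (206 × 526) / (692 × 306) = 108356/211752 ≈ 0.512

0.512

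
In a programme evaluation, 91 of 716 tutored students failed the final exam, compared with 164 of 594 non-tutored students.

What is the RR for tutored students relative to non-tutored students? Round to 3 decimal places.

risk, tutored students = 91/716 = 0.1271
risk, non-tutored students = 164/594 = 0.2761
RR = 0.1271 / 0.2761 = 0.460

RR = 0.460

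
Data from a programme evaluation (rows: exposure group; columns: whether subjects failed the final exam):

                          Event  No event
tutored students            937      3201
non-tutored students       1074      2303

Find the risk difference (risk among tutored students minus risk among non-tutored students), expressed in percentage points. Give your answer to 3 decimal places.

-9.160

risk, tutored students = 937/4138 = 0.2264
risk, non-tutored students = 1074/3377 = 0.3180
risk difference = 0.2264 − 0.3180 = -0.0916 → -9.160 percentage points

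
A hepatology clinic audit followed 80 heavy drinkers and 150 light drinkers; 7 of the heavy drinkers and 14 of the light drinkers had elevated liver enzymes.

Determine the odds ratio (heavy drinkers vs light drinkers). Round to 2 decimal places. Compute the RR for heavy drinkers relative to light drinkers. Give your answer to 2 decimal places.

odds, heavy drinkers = 7/73 = 0.0959
odds, light drinkers = 14/136 = 0.1029
OR = 0.0959 / 0.1029 = 0.93
risk, heavy drinkers = 7/80 = 0.0875
risk, light drinkers = 14/150 = 0.0933
RR = 0.0875 / 0.0933 = 0.94

OR = 0.93; RR = 0.94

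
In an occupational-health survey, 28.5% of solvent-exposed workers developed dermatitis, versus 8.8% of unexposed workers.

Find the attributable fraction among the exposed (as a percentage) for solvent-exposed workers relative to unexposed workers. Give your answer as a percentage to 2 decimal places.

AR% = (0.2850 − 0.0880) / 0.2850 = 0.6912 → 69.12%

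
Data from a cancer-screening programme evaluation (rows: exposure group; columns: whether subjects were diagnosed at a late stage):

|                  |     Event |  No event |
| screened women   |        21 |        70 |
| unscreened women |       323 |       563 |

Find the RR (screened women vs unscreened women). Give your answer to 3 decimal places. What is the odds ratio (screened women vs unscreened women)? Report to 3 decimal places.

RR = 0.633; OR = 0.523

risk, screened women = 21/91 = 0.2308
risk, unscreened women = 323/886 = 0.3646
RR = 0.2308 / 0.3646 = 0.633
OR = (21 × 563) / (70 × 323) = 11823/22610 ≈ 0.523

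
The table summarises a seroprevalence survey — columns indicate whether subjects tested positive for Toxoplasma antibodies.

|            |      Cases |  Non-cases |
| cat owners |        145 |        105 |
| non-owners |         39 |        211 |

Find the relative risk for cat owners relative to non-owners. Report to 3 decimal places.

RR = 3.718

risk, cat owners = 145/250 = 0.5800
risk, non-owners = 39/250 = 0.1560
RR = 0.5800 / 0.1560 = 3.718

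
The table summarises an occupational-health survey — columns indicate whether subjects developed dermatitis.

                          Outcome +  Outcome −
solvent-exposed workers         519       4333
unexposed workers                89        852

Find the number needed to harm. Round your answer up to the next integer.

risk, solvent-exposed workers = 519/4852 = 0.106966
risk, unexposed workers = 89/941 = 0.094580
absolute risk difference = 0.012386
1 / 0.012386 = 80.736 → round up → 81

81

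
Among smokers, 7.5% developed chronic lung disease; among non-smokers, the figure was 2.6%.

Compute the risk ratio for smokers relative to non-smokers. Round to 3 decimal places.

RR = 0.07500 / 0.02600 = 2.885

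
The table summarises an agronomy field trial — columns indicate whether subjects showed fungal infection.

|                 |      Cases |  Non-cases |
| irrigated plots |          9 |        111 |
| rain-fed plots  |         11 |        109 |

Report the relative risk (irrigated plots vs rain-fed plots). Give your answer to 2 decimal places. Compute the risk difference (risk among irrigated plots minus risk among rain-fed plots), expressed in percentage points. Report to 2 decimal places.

RR = 0.82; RD = -1.67

risk, irrigated plots = 9/120 = 0.0750
risk, rain-fed plots = 11/120 = 0.0917
RR = 0.0750 / 0.0917 = 0.82
risk difference = 0.0750 − 0.0917 = -0.0167 → -1.67 percentage points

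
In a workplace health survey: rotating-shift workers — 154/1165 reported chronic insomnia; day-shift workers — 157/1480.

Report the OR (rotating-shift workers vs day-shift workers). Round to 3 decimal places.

OR = (154 × 1323) / (1011 × 157) = 203742/158727 ≈ 1.284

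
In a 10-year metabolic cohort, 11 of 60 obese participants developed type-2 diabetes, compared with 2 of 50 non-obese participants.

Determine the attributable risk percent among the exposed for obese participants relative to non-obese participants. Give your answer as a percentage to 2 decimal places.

78.18%

risk, obese participants = 11/60 = 0.18333
risk, non-obese participants = 2/50 = 0.04000
AR% = (0.18333 − 0.04000) / 0.18333 = 0.7818 → 78.18%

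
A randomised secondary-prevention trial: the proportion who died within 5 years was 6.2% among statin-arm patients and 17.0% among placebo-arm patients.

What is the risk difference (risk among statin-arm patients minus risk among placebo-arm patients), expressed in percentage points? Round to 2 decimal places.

risk difference = 0.0620 − 0.1700 = -0.1080 → -10.80 percentage points

RD: -10.80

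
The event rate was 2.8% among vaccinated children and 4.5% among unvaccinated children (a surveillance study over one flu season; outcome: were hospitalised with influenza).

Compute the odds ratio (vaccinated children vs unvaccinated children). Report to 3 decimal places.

odds, vaccinated children = 0.02800/0.97200 = 0.02881
odds, unvaccinated children = 0.04500/0.95500 = 0.04712
OR = 0.02881 / 0.04712 = 0.611

OR: 0.611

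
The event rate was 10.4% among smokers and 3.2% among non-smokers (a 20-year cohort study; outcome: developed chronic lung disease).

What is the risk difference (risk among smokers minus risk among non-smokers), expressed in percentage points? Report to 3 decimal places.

RD = 7.200

risk difference = 0.10400 − 0.03200 = 0.07200 → 7.200 percentage points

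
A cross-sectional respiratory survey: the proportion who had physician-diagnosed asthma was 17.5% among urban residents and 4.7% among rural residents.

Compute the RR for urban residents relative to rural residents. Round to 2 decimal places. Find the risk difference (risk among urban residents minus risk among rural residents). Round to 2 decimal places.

RR = 3.72; RD = 0.13

RR = 0.17500 / 0.04700 = 3.72
risk difference = 0.17500 − 0.04700 = 0.13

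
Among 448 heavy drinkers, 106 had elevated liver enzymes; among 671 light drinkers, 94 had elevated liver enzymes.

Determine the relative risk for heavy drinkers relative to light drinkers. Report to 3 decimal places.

risk, heavy drinkers = 106/448 = 0.2366
risk, light drinkers = 94/671 = 0.1401
RR = 0.2366 / 0.1401 = 1.689

1.689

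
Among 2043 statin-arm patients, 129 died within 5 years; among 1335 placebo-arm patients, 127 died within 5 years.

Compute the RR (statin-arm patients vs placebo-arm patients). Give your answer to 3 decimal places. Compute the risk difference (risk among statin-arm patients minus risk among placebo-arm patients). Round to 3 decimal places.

risk, statin-arm patients = 129/2043 = 0.0631
risk, placebo-arm patients = 127/1335 = 0.0951
RR = 0.0631 / 0.0951 = 0.664
risk difference = 0.0631 − 0.0951 = -0.032

RR = 0.664; RD = -0.032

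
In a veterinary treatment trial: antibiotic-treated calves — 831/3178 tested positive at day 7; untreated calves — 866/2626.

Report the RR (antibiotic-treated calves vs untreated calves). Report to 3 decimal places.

RR = 0.793

risk, antibiotic-treated calves = 831/3178 = 0.2615
risk, untreated calves = 866/2626 = 0.3298
RR = 0.2615 / 0.3298 = 0.793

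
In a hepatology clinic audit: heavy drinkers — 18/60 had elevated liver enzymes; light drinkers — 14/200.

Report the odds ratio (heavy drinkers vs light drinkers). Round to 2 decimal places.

OR = (18 × 186) / (42 × 14) = 3348/588 ≈ 5.69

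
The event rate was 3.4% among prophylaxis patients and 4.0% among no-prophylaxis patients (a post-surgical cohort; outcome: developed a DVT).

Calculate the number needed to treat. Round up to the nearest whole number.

absolute risk difference = 0.006000
1 / 0.006000 = 166.667 → round up → 167

167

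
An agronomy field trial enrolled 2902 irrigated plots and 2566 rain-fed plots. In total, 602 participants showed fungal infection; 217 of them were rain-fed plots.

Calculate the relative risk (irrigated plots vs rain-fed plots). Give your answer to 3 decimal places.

RR = 1.569

irrigated plots with the outcome: 602 − 217 = 385
irrigated plots without the outcome: 2902 − 385 = 2517
rain-fed plots without the outcome: 2566 − 217 = 2349
risk, irrigated plots = 385/2902 = 0.1327
risk, rain-fed plots = 217/2566 = 0.0846
RR = 0.1327 / 0.0846 = 1.569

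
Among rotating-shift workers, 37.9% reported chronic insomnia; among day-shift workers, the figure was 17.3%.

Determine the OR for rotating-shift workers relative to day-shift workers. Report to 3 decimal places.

2.917

odds, rotating-shift workers = 0.3790/0.6210 = 0.6103
odds, day-shift workers = 0.1730/0.8270 = 0.2092
OR = 0.6103 / 0.2092 = 2.917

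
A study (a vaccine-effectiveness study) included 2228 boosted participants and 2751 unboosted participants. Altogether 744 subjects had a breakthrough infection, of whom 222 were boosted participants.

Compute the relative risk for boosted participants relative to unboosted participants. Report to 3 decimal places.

boosted participants without the outcome: 2228 − 222 = 2006
unboosted participants with the outcome: 744 − 222 = 522
unboosted participants without the outcome: 2751 − 522 = 2229
risk, boosted participants = 222/2228 = 0.0996
risk, unboosted participants = 522/2751 = 0.1897
RR = 0.0996 / 0.1897 = 0.525

RR = 0.525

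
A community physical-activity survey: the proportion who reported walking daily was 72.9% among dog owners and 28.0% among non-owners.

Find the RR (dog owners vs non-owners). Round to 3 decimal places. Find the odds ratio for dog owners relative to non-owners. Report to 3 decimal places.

RR = 2.604; OR = 6.917

RR = 0.7290 / 0.2800 = 2.604
odds, dog owners = 0.7290/0.2710 = 2.6900
odds, non-owners = 0.2800/0.7200 = 0.3889
OR = 2.6900 / 0.3889 = 6.917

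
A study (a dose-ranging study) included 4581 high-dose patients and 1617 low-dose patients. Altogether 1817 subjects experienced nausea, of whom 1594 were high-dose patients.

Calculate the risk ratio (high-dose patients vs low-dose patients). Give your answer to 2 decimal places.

2.52

high-dose patients without the outcome: 4581 − 1594 = 2987
low-dose patients with the outcome: 1817 − 1594 = 223
low-dose patients without the outcome: 1617 − 223 = 1394
risk, high-dose patients = 1594/4581 = 0.3480
risk, low-dose patients = 223/1617 = 0.1379
RR = 0.3480 / 0.1379 = 2.52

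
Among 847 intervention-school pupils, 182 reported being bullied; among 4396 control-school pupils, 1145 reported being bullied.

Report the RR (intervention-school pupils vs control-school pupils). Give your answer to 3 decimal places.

risk, intervention-school pupils = 182/847 = 0.2149
risk, control-school pupils = 1145/4396 = 0.2605
RR = 0.2149 / 0.2605 = 0.825

RR: 0.825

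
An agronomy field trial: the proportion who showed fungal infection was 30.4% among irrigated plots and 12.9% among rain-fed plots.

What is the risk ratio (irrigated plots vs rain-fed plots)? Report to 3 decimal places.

RR = 0.3040 / 0.1290 = 2.357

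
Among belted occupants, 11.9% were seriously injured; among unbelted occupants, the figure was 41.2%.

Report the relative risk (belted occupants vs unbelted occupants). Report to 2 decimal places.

RR = 0.1190 / 0.4120 = 0.29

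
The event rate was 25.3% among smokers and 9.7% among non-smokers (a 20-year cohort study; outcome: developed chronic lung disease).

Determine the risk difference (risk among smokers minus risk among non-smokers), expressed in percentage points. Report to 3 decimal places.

risk difference = 0.2530 − 0.0970 = 0.1560 → 15.600 percentage points

15.600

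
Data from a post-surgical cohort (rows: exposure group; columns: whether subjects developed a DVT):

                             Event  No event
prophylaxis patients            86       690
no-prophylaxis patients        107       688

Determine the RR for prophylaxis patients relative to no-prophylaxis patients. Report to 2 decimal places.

risk, prophylaxis patients = 86/776 = 0.1108
risk, no-prophylaxis patients = 107/795 = 0.1346
RR = 0.1108 / 0.1346 = 0.82

0.82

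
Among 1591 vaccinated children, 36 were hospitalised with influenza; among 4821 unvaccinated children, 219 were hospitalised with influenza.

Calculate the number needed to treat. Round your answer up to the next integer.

NNT = 44

risk, vaccinated children = 36/1591 = 0.022627
risk, unvaccinated children = 219/4821 = 0.045426
absolute risk difference = 0.022799
1 / 0.022799 = 43.862 → round up → 44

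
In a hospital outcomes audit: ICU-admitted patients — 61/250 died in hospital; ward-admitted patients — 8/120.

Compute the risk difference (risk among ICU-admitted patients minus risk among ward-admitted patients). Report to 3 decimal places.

RD: 0.177

risk, ICU-admitted patients = 61/250 = 0.2440
risk, ward-admitted patients = 8/120 = 0.0667
risk difference = 0.2440 − 0.0667 = 0.177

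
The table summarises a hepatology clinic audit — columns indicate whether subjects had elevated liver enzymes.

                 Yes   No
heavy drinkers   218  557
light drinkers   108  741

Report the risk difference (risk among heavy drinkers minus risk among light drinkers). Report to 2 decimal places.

0.15

risk, heavy drinkers = 218/775 = 0.2813
risk, light drinkers = 108/849 = 0.1272
risk difference = 0.2813 − 0.1272 = 0.15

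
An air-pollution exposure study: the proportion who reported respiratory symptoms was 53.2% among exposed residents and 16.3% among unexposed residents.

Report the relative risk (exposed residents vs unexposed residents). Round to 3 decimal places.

RR = 0.5320 / 0.1630 = 3.264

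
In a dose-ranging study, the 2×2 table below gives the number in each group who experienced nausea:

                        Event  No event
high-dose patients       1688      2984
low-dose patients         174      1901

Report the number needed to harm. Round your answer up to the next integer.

NNH = 4

risk, high-dose patients = 1688/4672 = 0.361301
risk, low-dose patients = 174/2075 = 0.083855
absolute risk difference = 0.277446
1 / 0.277446 = 3.604 → round up → 4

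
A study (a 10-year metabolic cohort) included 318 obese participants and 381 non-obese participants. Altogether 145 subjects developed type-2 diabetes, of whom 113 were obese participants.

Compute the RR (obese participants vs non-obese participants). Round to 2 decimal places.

4.23

obese participants without the outcome: 318 − 113 = 205
non-obese participants with the outcome: 145 − 113 = 32
non-obese participants without the outcome: 381 − 32 = 349
risk, obese participants = 113/318 = 0.3553
risk, non-obese participants = 32/381 = 0.0840
RR = 0.3553 / 0.0840 = 4.23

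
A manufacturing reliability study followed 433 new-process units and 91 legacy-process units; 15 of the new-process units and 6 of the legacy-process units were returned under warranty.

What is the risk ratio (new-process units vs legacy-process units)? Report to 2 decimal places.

risk, new-process units = 15/433 = 0.03464
risk, legacy-process units = 6/91 = 0.06593
RR = 0.03464 / 0.06593 = 0.53

0.53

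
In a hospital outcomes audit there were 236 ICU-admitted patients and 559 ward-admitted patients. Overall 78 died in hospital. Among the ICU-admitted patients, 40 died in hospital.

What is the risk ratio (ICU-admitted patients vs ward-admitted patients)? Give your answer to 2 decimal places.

ICU-admitted patients without the outcome: 236 − 40 = 196
ward-admitted patients with the outcome: 78 − 40 = 38
ward-admitted patients without the outcome: 559 − 38 = 521
risk, ICU-admitted patients = 40/236 = 0.1695
risk, ward-admitted patients = 38/559 = 0.0680
RR = 0.1695 / 0.0680 = 2.49

2.49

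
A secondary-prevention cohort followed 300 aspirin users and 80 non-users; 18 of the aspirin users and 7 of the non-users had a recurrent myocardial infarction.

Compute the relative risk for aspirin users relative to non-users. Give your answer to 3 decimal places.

risk, aspirin users = 18/300 = 0.0600
risk, non-users = 7/80 = 0.0875
RR = 0.0600 / 0.0875 = 0.686

RR = 0.686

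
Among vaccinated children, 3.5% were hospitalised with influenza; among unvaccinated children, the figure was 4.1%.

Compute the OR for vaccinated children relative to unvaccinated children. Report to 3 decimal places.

odds, vaccinated children = 0.03500/0.96500 = 0.03627
odds, unvaccinated children = 0.04100/0.95900 = 0.04275
OR = 0.03627 / 0.04275 = 0.848

0.848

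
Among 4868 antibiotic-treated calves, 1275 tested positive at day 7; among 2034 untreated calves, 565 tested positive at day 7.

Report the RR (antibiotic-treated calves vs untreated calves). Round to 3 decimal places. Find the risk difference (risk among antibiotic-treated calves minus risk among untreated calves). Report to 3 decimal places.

risk, antibiotic-treated calves = 1275/4868 = 0.2619
risk, untreated calves = 565/2034 = 0.2778
RR = 0.2619 / 0.2778 = 0.943
risk difference = 0.2619 − 0.2778 = -0.016

RR = 0.943; RD = -0.016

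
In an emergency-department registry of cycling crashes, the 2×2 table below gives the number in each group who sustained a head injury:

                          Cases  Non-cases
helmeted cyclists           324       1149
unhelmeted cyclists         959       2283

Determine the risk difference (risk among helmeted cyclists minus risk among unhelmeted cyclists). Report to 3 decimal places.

RD = -0.076

risk, helmeted cyclists = 324/1473 = 0.2200
risk, unhelmeted cyclists = 959/3242 = 0.2958
risk difference = 0.2200 − 0.2958 = -0.076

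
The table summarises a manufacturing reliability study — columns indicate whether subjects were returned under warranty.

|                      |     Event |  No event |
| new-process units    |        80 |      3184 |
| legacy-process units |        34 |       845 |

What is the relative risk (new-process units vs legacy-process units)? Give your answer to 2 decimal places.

RR ≈ 0.63

risk, new-process units = 80/3264 = 0.02451
risk, legacy-process units = 34/879 = 0.03868
RR = 0.02451 / 0.03868 = 0.63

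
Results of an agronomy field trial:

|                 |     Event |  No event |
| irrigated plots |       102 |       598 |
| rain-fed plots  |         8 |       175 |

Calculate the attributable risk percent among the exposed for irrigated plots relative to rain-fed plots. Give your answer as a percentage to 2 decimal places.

AR% = 70.00%

risk, irrigated plots = 102/700 = 0.14571
risk, rain-fed plots = 8/183 = 0.04372
AR% = (0.14571 − 0.04372) / 0.14571 = 0.7000 → 70.00%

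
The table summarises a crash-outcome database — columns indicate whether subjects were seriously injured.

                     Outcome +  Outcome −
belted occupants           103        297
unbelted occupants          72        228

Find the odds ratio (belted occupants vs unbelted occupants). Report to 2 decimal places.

OR = (103 × 228) / (297 × 72) = 23484/21384 ≈ 1.10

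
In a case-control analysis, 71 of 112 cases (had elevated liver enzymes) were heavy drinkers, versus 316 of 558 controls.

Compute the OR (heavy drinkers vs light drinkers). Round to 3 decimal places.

OR = (71 × 242) / (316 × 41) = 17182/12956 ≈ 1.326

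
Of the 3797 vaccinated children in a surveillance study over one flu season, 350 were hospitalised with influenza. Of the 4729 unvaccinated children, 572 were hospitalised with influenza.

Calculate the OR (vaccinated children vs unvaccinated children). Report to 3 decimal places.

OR = (350 × 4157) / (3447 × 572) = 1454950/1971684 ≈ 0.738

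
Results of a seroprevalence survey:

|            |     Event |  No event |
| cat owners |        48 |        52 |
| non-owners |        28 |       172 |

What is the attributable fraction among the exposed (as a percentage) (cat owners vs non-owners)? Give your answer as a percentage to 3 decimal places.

risk, cat owners = 48/100 = 0.4800
risk, non-owners = 28/200 = 0.1400
AR% = (0.4800 − 0.1400) / 0.4800 = 0.7083 → 70.833%

AR%: 70.833%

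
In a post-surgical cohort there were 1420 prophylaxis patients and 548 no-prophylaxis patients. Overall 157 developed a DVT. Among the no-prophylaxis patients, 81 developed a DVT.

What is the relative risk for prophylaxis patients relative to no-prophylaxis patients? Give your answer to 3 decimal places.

RR: 0.362

prophylaxis patients with the outcome: 157 − 81 = 76
prophylaxis patients without the outcome: 1420 − 76 = 1344
no-prophylaxis patients without the outcome: 548 − 81 = 467
risk, prophylaxis patients = 76/1420 = 0.0535
risk, no-prophylaxis patients = 81/548 = 0.1478
RR = 0.0535 / 0.1478 = 0.362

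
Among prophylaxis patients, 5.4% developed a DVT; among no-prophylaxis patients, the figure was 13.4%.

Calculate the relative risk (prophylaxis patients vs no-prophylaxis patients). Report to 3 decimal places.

RR = 0.0540 / 0.1340 = 0.403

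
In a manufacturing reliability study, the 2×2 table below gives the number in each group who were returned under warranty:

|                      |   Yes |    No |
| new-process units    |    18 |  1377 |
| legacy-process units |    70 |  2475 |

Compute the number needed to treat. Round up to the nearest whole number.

risk, new-process units = 18/1395 = 0.012903
risk, legacy-process units = 70/2545 = 0.027505
absolute risk difference = 0.014602
1 / 0.014602 = 68.484 → round up → 69

69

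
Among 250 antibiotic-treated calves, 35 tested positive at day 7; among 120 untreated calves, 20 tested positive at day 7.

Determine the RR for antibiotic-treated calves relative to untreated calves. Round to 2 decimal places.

risk, antibiotic-treated calves = 35/250 = 0.1400
risk, untreated calves = 20/120 = 0.1667
RR = 0.1400 / 0.1667 = 0.84

RR ≈ 0.84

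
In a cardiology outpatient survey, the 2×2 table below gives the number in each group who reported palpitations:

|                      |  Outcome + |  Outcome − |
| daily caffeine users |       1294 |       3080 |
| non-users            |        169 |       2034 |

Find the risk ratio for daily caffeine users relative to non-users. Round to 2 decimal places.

risk, daily caffeine users = 1294/4374 = 0.2958
risk, non-users = 169/2203 = 0.0767
RR = 0.2958 / 0.0767 = 3.86

RR = 3.86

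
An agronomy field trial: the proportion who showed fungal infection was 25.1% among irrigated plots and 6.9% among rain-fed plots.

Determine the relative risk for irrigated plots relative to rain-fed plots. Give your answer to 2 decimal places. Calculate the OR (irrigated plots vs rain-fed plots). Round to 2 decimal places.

RR = 3.64; OR = 4.52

RR = 0.2510 / 0.0690 = 3.64
odds, irrigated plots = 0.2510/0.7490 = 0.3351
odds, rain-fed plots = 0.0690/0.9310 = 0.0741
OR = 0.3351 / 0.0741 = 4.52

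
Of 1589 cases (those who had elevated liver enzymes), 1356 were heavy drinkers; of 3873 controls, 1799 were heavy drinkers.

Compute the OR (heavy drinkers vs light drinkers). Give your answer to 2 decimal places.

6.71

odds, heavy drinkers = 1356/1799 = 0.7538
odds, light drinkers = 233/2074 = 0.1123
OR = 0.7538 / 0.1123 = 6.71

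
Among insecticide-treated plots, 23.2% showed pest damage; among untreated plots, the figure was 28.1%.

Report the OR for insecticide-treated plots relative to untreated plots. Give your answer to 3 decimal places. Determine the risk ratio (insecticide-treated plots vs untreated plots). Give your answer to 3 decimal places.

OR = 0.773; RR = 0.826

odds, insecticide-treated plots = 0.2320/0.7680 = 0.3021
odds, untreated plots = 0.2810/0.7190 = 0.3908
OR = 0.3021 / 0.3908 = 0.773
RR = 0.2320 / 0.2810 = 0.826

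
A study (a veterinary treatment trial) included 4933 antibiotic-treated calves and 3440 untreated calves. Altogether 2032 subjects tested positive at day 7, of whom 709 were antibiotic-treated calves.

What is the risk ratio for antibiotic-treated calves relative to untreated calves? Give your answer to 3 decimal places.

antibiotic-treated calves without the outcome: 4933 − 709 = 4224
untreated calves with the outcome: 2032 − 709 = 1323
untreated calves without the outcome: 3440 − 1323 = 2117
risk, antibiotic-treated calves = 709/4933 = 0.1437
risk, untreated calves = 1323/3440 = 0.3846
RR = 0.1437 / 0.3846 = 0.374

RR = 0.374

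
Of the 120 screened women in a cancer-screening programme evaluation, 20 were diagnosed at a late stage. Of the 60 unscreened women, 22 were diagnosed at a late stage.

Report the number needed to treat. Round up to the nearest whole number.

5

risk, screened women = 20/120 = 0.166667
risk, unscreened women = 22/60 = 0.366667
absolute risk difference = 0.200000
1 / 0.200000 = 5.000 → round up → 5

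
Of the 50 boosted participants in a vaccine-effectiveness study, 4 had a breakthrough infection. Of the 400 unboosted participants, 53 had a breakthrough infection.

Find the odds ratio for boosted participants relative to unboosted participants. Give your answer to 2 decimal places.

OR = (4 × 347) / (46 × 53) = 1388/2438 ≈ 0.57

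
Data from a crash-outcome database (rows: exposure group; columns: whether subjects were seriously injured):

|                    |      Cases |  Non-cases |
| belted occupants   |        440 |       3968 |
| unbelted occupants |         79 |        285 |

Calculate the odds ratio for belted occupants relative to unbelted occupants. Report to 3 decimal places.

OR = (440 × 285) / (3968 × 79) = 125400/313472 ≈ 0.400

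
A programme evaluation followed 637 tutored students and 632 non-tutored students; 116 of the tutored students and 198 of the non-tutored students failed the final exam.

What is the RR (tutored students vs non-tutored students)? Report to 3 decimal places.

RR: 0.581

risk, tutored students = 116/637 = 0.1821
risk, non-tutored students = 198/632 = 0.3133
RR = 0.1821 / 0.3133 = 0.581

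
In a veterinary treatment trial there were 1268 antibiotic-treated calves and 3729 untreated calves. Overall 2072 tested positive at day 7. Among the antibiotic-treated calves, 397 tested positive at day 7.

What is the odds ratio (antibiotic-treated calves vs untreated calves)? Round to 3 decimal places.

antibiotic-treated calves without the outcome: 1268 − 397 = 871
untreated calves with the outcome: 2072 − 397 = 1675
untreated calves without the outcome: 3729 − 1675 = 2054
odds, antibiotic-treated calves = 397/871 = 0.4558
odds, untreated calves = 1675/2054 = 0.8155
OR = 0.4558 / 0.8155 = 0.559

0.559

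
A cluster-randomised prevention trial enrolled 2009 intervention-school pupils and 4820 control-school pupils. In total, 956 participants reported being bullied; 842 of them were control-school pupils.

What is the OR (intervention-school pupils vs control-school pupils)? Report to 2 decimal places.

OR ≈ 0.28

intervention-school pupils with the outcome: 956 − 842 = 114
intervention-school pupils without the outcome: 2009 − 114 = 1895
control-school pupils without the outcome: 4820 − 842 = 3978
odds, intervention-school pupils = 114/1895 = 0.0602
odds, control-school pupils = 842/3978 = 0.2117
OR = 0.0602 / 0.2117 = 0.28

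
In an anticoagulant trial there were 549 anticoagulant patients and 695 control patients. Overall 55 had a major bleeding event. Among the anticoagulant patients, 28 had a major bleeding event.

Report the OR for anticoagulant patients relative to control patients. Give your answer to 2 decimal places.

anticoagulant patients without the outcome: 549 − 28 = 521
control patients with the outcome: 55 − 28 = 27
control patients without the outcome: 695 − 27 = 668
odds, anticoagulant patients = 28/521 = 0.05374
odds, control patients = 27/668 = 0.04042
OR = 0.05374 / 0.04042 = 1.33

OR = 1.33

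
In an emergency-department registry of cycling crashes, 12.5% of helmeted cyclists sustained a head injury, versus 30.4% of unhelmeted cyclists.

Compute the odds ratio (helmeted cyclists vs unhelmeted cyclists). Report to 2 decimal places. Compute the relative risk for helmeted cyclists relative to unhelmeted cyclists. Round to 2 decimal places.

OR = 0.33; RR = 0.41

odds, helmeted cyclists = 0.1250/0.8750 = 0.1429
odds, unhelmeted cyclists = 0.3040/0.6960 = 0.4368
OR = 0.1429 / 0.4368 = 0.33
RR = 0.1250 / 0.3040 = 0.41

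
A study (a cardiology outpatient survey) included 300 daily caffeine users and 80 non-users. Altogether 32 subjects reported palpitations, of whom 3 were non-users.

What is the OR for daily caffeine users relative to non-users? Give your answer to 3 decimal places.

daily caffeine users with the outcome: 32 − 3 = 29
daily caffeine users without the outcome: 300 − 29 = 271
non-users without the outcome: 80 − 3 = 77
odds, daily caffeine users = 29/271 = 0.10701
odds, non-users = 3/77 = 0.03896
OR = 0.10701 / 0.03896 = 2.747

OR = 2.747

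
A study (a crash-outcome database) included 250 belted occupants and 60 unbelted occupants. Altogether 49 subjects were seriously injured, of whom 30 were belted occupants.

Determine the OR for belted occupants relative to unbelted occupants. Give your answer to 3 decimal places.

belted occupants without the outcome: 250 − 30 = 220
unbelted occupants with the outcome: 49 − 30 = 19
unbelted occupants without the outcome: 60 − 19 = 41
odds, belted occupants = 30/220 = 0.1364
odds, unbelted occupants = 19/41 = 0.4634
OR = 0.1364 / 0.4634 = 0.294

OR ≈ 0.294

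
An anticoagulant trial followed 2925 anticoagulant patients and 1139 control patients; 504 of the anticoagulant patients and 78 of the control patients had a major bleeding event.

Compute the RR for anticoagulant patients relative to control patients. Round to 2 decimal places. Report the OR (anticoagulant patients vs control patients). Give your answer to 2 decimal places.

risk, anticoagulant patients = 504/2925 = 0.1723
risk, control patients = 78/1139 = 0.0685
RR = 0.1723 / 0.0685 = 2.52
odds, anticoagulant patients = 504/2421 = 0.2082
odds, control patients = 78/1061 = 0.0735
OR = 0.2082 / 0.0735 = 2.83

RR = 2.52; OR = 2.83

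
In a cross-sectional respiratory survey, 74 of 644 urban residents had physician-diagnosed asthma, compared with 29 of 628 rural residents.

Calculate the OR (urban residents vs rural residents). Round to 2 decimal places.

OR = (74 × 599) / (570 × 29) = 44326/16530 ≈ 2.68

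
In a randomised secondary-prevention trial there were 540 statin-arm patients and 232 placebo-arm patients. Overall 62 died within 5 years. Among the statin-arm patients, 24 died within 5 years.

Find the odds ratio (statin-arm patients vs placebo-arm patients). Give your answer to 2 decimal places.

statin-arm patients without the outcome: 540 − 24 = 516
placebo-arm patients with the outcome: 62 − 24 = 38
placebo-arm patients without the outcome: 232 − 38 = 194
odds, statin-arm patients = 24/516 = 0.04651
odds, placebo-arm patients = 38/194 = 0.19588
OR = 0.04651 / 0.19588 = 0.24

0.24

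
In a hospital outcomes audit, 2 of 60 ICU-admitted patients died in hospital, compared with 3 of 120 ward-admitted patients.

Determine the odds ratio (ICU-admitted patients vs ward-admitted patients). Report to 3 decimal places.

OR = (2 × 117) / (58 × 3) = 234/174 ≈ 1.345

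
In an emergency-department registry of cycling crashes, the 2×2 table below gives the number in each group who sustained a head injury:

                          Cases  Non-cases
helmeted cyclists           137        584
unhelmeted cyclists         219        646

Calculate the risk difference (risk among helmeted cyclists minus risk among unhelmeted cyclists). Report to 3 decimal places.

RD: -0.063

risk, helmeted cyclists = 137/721 = 0.1900
risk, unhelmeted cyclists = 219/865 = 0.2532
risk difference = 0.1900 − 0.2532 = -0.063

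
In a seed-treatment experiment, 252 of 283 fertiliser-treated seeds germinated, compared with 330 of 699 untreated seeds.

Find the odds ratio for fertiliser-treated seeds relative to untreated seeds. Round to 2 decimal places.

odds, fertiliser-treated seeds = 252/31 = 8.1290
odds, untreated seeds = 330/369 = 0.8943
OR = 8.1290 / 0.8943 = 9.09

9.09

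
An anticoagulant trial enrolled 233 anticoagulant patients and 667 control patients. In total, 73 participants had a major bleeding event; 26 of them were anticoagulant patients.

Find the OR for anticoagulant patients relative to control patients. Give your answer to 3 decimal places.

anticoagulant patients without the outcome: 233 − 26 = 207
control patients with the outcome: 73 − 26 = 47
control patients without the outcome: 667 − 47 = 620
OR = (26 × 620) / (207 × 47) = 16120/9729 ≈ 1.657

1.657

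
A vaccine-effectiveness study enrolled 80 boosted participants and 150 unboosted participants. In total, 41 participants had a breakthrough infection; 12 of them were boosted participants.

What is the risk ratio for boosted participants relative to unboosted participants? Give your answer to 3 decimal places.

boosted participants without the outcome: 80 − 12 = 68
unboosted participants with the outcome: 41 − 12 = 29
unboosted participants without the outcome: 150 − 29 = 121
risk, boosted participants = 12/80 = 0.1500
risk, unboosted participants = 29/150 = 0.1933
RR = 0.1500 / 0.1933 = 0.776

0.776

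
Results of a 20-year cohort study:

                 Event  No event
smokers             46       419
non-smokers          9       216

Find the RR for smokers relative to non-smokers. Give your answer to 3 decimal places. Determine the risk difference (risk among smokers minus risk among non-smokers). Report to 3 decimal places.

RR = 2.473; RD = 0.059

risk, smokers = 46/465 = 0.09892
risk, non-smokers = 9/225 = 0.04000
RR = 0.09892 / 0.04000 = 2.473
risk difference = 0.09892 − 0.04000 = 0.059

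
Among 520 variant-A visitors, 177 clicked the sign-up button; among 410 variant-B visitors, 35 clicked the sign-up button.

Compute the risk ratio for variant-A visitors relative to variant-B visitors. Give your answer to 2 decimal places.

3.99

risk, variant-A visitors = 177/520 = 0.3404
risk, variant-B visitors = 35/410 = 0.0854
RR = 0.3404 / 0.0854 = 3.99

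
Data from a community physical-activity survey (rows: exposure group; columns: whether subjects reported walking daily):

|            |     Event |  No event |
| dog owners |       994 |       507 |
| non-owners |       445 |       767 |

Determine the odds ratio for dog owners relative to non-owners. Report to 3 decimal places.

odds, dog owners = 994/507 = 1.9606
odds, non-owners = 445/767 = 0.5802
OR = 1.9606 / 0.5802 = 3.379

3.379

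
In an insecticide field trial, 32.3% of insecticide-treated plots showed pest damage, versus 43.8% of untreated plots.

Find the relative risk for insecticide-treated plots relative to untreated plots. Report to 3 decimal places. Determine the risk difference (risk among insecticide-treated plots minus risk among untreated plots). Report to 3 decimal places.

RR = 0.3230 / 0.4380 = 0.737
risk difference = 0.3230 − 0.4380 = -0.115

RR = 0.737; RD = -0.115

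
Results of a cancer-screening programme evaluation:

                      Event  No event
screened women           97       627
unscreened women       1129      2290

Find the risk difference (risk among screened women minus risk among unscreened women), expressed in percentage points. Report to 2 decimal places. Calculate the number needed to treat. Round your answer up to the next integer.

RD = -19.62; NNT = 6

risk, screened women = 97/724 = 0.1340
risk, unscreened women = 1129/3419 = 0.3302
risk difference = 0.1340 − 0.3302 = -0.1962 → -19.62 percentage points
absolute risk difference = 0.196236
1 / 0.196236 = 5.096 → round up → 6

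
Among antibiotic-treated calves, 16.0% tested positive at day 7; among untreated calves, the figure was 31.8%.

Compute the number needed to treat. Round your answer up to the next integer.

NNT = 7

absolute risk difference = 0.158000
1 / 0.158000 = 6.329 → round up → 7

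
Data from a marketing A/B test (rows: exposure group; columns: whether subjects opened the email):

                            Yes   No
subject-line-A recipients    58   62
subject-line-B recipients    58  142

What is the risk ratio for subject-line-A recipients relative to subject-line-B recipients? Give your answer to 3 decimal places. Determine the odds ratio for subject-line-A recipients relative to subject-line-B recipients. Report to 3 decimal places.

risk, subject-line-A recipients = 58/120 = 0.4833
risk, subject-line-B recipients = 58/200 = 0.2900
RR = 0.4833 / 0.2900 = 1.667
OR = (58 × 142) / (62 × 58) = 8236/3596 ≈ 2.290

RR = 1.667; OR = 2.290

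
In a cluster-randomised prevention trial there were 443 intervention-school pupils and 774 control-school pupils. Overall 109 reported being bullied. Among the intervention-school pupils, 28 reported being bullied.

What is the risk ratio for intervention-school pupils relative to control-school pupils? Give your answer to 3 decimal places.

intervention-school pupils without the outcome: 443 − 28 = 415
control-school pupils with the outcome: 109 − 28 = 81
control-school pupils without the outcome: 774 − 81 = 693
risk, intervention-school pupils = 28/443 = 0.0632
risk, control-school pupils = 81/774 = 0.1047
RR = 0.0632 / 0.1047 = 0.604

0.604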